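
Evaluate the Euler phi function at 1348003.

1310688

Factor: 1348003 = 83 · 109 · 149.
φ(1348003) = (83−1) · (109−1) · (149−1) = 82 · 108 · 148 = 1310688.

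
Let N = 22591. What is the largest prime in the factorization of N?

41

22591 = 19 · 1189
1189 = 29 · 41
41 is prime.
So 22591 = 19 · 29 · 41; the largest prime factor is 41.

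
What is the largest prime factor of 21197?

21197 = 11 · 1927
1927 = 41 · 47
47 is prime.
So 21197 = 11 · 41 · 47; the largest prime factor is 47.

47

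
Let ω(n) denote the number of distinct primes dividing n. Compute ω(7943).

2

7943 = 13^2 · 47
7943 = 13^2 · 47, which has 2 distinct prime factors.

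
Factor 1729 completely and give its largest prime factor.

19

1729 = 7 · 247
247 = 13 · 19
19 is prime.
So 1729 = 7 · 13 · 19; the largest prime factor is 19.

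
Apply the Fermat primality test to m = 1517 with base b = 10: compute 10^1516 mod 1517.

10^1 ≡ 10 (mod 1517)
10^2 ≡ 10^2 = 100 ≡ 100 (mod 1517)
10^4 ≡ 100^2 = 10000 ≡ 898 (mod 1517)
10^8 ≡ 898^2 = 806404 ≡ 877 (mod 1517)
10^16 ≡ 877^2 = 769129 ≡ 10 (mod 1517)
10^32 ≡ 10^2 = 100 ≡ 100 (mod 1517)
10^64 ≡ 100^2 = 10000 ≡ 898 (mod 1517)
10^128 ≡ 898^2 = 806404 ≡ 877 (mod 1517)
10^256 ≡ 877^2 = 769129 ≡ 10 (mod 1517)
10^512 ≡ 10^2 = 100 ≡ 100 (mod 1517)
10^1024 ≡ 100^2 = 10000 ≡ 898 (mod 1517)
1516 = 1024 + 256 + 128 + 64 + 32 + 8 + 4 in binary powers of 2.
So 10^1516 ≡ 898 · 10 · 877 · 898 · 100 · 877 · 898 ≡ 10 (mod 1517).
Since 10 ≠ 1, base 10 is a Fermat witness: 1517 is composite.

10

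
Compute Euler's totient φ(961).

Factor: 961 = 31^2.
φ(961) = 31^1·(31−1) = 930.

930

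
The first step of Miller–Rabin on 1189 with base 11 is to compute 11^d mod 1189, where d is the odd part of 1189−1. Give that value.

1189 − 1 = 1188 = 2^2 · 297, so d = 297.
11^1 ≡ 11 (mod 1189)
11^2 ≡ 11^2 = 121 ≡ 121 (mod 1189)
11^4 ≡ 121^2 = 14641 ≡ 373 (mod 1189)
11^8 ≡ 373^2 = 139129 ≡ 16 (mod 1189)
11^16 ≡ 16^2 = 256 ≡ 256 (mod 1189)
11^32 ≡ 256^2 = 65536 ≡ 141 (mod 1189)
11^64 ≡ 141^2 = 19881 ≡ 857 (mod 1189)
11^128 ≡ 857^2 = 734449 ≡ 836 (mod 1189)
11^256 ≡ 836^2 = 698896 ≡ 953 (mod 1189)
297 = 256 + 32 + 8 + 1 in binary powers of 2.
So 11^297 ≡ 953 · 141 · 16 · 11 ≡ 438 (mod 1189).
Squaring chain: 438 → 415; never reaches −1, so base 11 is a Miller–Rabin witness that 1189 is composite.

438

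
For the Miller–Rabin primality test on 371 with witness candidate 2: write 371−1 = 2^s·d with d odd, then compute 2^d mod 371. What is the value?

371 − 1 = 370 = 2^1 · 185, so d = 185.
2^1 ≡ 2 (mod 371)
2^2 ≡ 2^2 = 4 ≡ 4 (mod 371)
2^4 ≡ 4^2 = 16 ≡ 16 (mod 371)
2^8 ≡ 16^2 = 256 ≡ 256 (mod 371)
2^16 ≡ 256^2 = 65536 ≡ 240 (mod 371)
2^32 ≡ 240^2 = 57600 ≡ 95 (mod 371)
2^64 ≡ 95^2 = 9025 ≡ 121 (mod 371)
2^128 ≡ 121^2 = 14641 ≡ 172 (mod 371)
185 = 128 + 32 + 16 + 8 + 1 in binary powers of 2.
So 2^185 ≡ 172 · 95 · 240 · 256 · 2 ≡ 151 (mod 371).
Squaring chain: 151; never reaches −1, so base 2 is a Miller–Rabin witness that 371 is composite.

151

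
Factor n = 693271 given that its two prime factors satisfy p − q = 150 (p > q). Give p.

Since p = q + 150, we have 693271 = q(q + 150), so q² + 150q − 693271 = 0.
Discriminant: 150² + 4·693271 = 22500 + 2773084 = 2795584; √2795584 = 1672.
q = (−150 + 1672)/2 = 761, and p = q + 150 = 911.
Check: 761 · 911 = 693271.

911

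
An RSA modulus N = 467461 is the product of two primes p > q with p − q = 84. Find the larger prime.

727

Since p = q + 84, we have 467461 = q(q + 84), so q² + 84q − 467461 = 0.
Discriminant: 84² + 4·467461 = 7056 + 1869844 = 1876900; √1876900 = 1370.
q = (−84 + 1370)/2 = 643, and p = q + 84 = 727.
Check: 643 · 727 = 467461.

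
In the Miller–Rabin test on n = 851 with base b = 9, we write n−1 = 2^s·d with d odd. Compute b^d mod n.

851 − 1 = 850 = 2^1 · 425, so d = 425.
9^1 ≡ 9 (mod 851)
9^2 ≡ 9^2 = 81 ≡ 81 (mod 851)
9^4 ≡ 81^2 = 6561 ≡ 604 (mod 851)
9^8 ≡ 604^2 = 364816 ≡ 588 (mod 851)
9^16 ≡ 588^2 = 345744 ≡ 238 (mod 851)
9^32 ≡ 238^2 = 56644 ≡ 478 (mod 851)
9^64 ≡ 478^2 = 228484 ≡ 416 (mod 851)
9^128 ≡ 416^2 = 173056 ≡ 303 (mod 851)
9^256 ≡ 303^2 = 91809 ≡ 752 (mod 851)
425 = 256 + 128 + 32 + 8 + 1 in binary powers of 2.
So 9^425 ≡ 752 · 303 · 478 · 588 · 9 ≡ 303 (mod 851).
Squaring chain: 303; never reaches −1, so base 9 is a Miller–Rabin witness that 851 is composite.

303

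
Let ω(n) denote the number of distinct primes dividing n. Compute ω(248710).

248710 = 2 · 124355
124355 = 5 · 24871
24871 = 7 · 3553
3553 = 11 · 323
323 = 17 · 19
248710 = 2 · 5 · 7 · 11 · 17 · 19, which has 6 distinct prime factors.

6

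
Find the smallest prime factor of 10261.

10261 is odd.
Digit sum 10, not divisible by 3.
Ends in 1: not divisible by 5.
7: 10261 = 7·1465 + 6
11: 10261 = 11·932 + 9
13: 10261 = 13·789 + 4
17: 10261 = 17·603 + 10
19: 10261 = 19·540 + 1
23: 10261 = 23·446 + 3
29: 10261 = 29·353 + 24
31: 10261 = 31·331

31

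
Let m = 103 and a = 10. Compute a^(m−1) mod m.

10^1 ≡ 10 (mod 103)
10^2 ≡ 10^2 = 100 ≡ 100 (mod 103)
10^4 ≡ 100^2 = 10000 ≡ 9 (mod 103)
10^8 ≡ 9^2 = 81 ≡ 81 (mod 103)
10^16 ≡ 81^2 = 6561 ≡ 72 (mod 103)
10^32 ≡ 72^2 = 5184 ≡ 34 (mod 103)
10^64 ≡ 34^2 = 1156 ≡ 23 (mod 103)
102 = 64 + 32 + 4 + 2 in binary powers of 2.
So 10^102 ≡ 23 · 34 · 9 · 100 ≡ 1 (mod 103).
Since the result is 1, base 10 gives no evidence that 103 is composite.

1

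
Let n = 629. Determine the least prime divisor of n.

629 is odd.
Digit sum 17, not divisible by 3.
Ends in 9: not divisible by 5.
7: 629 = 7·89 + 6
11: 629 = 11·57 + 2
13: 629 = 13·48 + 5
17: 629 = 17·37

17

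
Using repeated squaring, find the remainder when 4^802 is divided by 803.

4^1 ≡ 4 (mod 803)
4^2 ≡ 4^2 = 16 ≡ 16 (mod 803)
4^4 ≡ 16^2 = 256 ≡ 256 (mod 803)
4^8 ≡ 256^2 = 65536 ≡ 493 (mod 803)
4^16 ≡ 493^2 = 243049 ≡ 543 (mod 803)
4^32 ≡ 543^2 = 294849 ≡ 148 (mod 803)
4^64 ≡ 148^2 = 21904 ≡ 223 (mod 803)
4^128 ≡ 223^2 = 49729 ≡ 746 (mod 803)
4^256 ≡ 746^2 = 556516 ≡ 37 (mod 803)
4^512 ≡ 37^2 = 1369 ≡ 566 (mod 803)
802 = 512 + 256 + 32 + 2 in binary powers of 2.
So 4^802 ≡ 566 · 37 · 148 · 16 ≡ 588 (mod 803).
Since 588 ≠ 1, base 4 is a Fermat witness: 803 is composite.

588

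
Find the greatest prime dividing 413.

59

413 = 7 · 59
59 is prime.
So 413 = 7 · 59; the largest prime factor is 59.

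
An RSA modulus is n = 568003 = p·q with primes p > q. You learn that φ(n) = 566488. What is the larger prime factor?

839

φ(n) = (p−1)(q−1) = n − (p+q) + 1, so p + q = 568003 − 566488 + 1 = 1516.
p and q are the roots of t² − 1516t + 568003 = 0.
Discriminant: 1516² − 4·568003 = 2298256 − 2272012 = 26244; √26244 = 162.
q = (1516 − 162)/2 = 677, p = (1516 + 162)/2 = 839.
Check: 677 · 839 = 568003.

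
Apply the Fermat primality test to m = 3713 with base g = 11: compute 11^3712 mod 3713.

11^1 ≡ 11 (mod 3713)
11^2 ≡ 11^2 = 121 ≡ 121 (mod 3713)
11^4 ≡ 121^2 = 14641 ≡ 3502 (mod 3713)
11^8 ≡ 3502^2 = 12264004 ≡ 3678 (mod 3713)
11^16 ≡ 3678^2 = 13527684 ≡ 1225 (mod 3713)
11^32 ≡ 1225^2 = 1500625 ≡ 573 (mod 3713)
11^64 ≡ 573^2 = 328329 ≡ 1585 (mod 3713)
11^128 ≡ 1585^2 = 2512225 ≡ 2237 (mod 3713)
11^256 ≡ 2237^2 = 5004169 ≡ 2758 (mod 3713)
11^512 ≡ 2758^2 = 7606564 ≡ 2340 (mod 3713)
11^1024 ≡ 2340^2 = 5475600 ≡ 2638 (mod 3713)
11^2048 ≡ 2638^2 = 6959044 ≡ 882 (mod 3713)
3712 = 2048 + 1024 + 512 + 128 in binary powers of 2.
So 11^3712 ≡ 882 · 2638 · 2340 · 2237 ≡ 2453 (mod 3713).
Since 2453 ≠ 1, base 11 is a Fermat witness: 3713 is composite.

2453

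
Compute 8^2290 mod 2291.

8^1 ≡ 8 (mod 2291)
8^2 ≡ 8^2 = 64 ≡ 64 (mod 2291)
8^4 ≡ 64^2 = 4096 ≡ 1805 (mod 2291)
8^8 ≡ 1805^2 = 3258025 ≡ 223 (mod 2291)
8^16 ≡ 223^2 = 49729 ≡ 1618 (mod 2291)
8^32 ≡ 1618^2 = 2617924 ≡ 1602 (mod 2291)
8^64 ≡ 1602^2 = 2566404 ≡ 484 (mod 2291)
8^128 ≡ 484^2 = 234256 ≡ 574 (mod 2291)
8^256 ≡ 574^2 = 329476 ≡ 1863 (mod 2291)
8^512 ≡ 1863^2 = 3470769 ≡ 2195 (mod 2291)
8^1024 ≡ 2195^2 = 4818025 ≡ 52 (mod 2291)
8^2048 ≡ 52^2 = 2704 ≡ 413 (mod 2291)
2290 = 2048 + 128 + 64 + 32 + 16 + 2 in binary powers of 2.
So 8^2290 ≡ 413 · 574 · 484 · 1602 · 1618 · 64 ≡ 2039 (mod 2291).
Since 2039 ≠ 1, base 8 is a Fermat witness: 2291 is composite.

2039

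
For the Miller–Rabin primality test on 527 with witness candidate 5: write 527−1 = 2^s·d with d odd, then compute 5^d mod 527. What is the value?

180

527 − 1 = 526 = 2^1 · 263, so d = 263.
5^1 ≡ 5 (mod 527)
5^2 ≡ 5^2 = 25 ≡ 25 (mod 527)
5^4 ≡ 25^2 = 625 ≡ 98 (mod 527)
5^8 ≡ 98^2 = 9604 ≡ 118 (mod 527)
5^16 ≡ 118^2 = 13924 ≡ 222 (mod 527)
5^32 ≡ 222^2 = 49284 ≡ 273 (mod 527)
5^64 ≡ 273^2 = 74529 ≡ 222 (mod 527)
5^128 ≡ 222^2 = 49284 ≡ 273 (mod 527)
5^256 ≡ 273^2 = 74529 ≡ 222 (mod 527)
263 = 256 + 4 + 2 + 1 in binary powers of 2.
So 5^263 ≡ 222 · 98 · 25 · 5 ≡ 180 (mod 527).
Squaring chain: 180; never reaches −1, so base 5 is a Miller–Rabin witness that 527 is composite.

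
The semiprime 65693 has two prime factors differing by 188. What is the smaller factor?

Since p = q + 188, we have 65693 = q(q + 188), so q² + 188q − 65693 = 0.
Discriminant: 188² + 4·65693 = 35344 + 262772 = 298116; √298116 = 546.
q = (−188 + 546)/2 = 179, and p = q + 188 = 367.
Check: 179 · 367 = 65693.

179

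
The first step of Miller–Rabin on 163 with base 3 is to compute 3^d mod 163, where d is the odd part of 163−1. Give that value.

163 − 1 = 162 = 2^1 · 81, so d = 81.
3^1 ≡ 3 (mod 163)
3^2 ≡ 3^2 = 9 ≡ 9 (mod 163)
3^4 ≡ 9^2 = 81 ≡ 81 (mod 163)
3^8 ≡ 81^2 = 6561 ≡ 41 (mod 163)
3^16 ≡ 41^2 = 1681 ≡ 51 (mod 163)
3^32 ≡ 51^2 = 2601 ≡ 156 (mod 163)
3^64 ≡ 156^2 = 24336 ≡ 49 (mod 163)
81 = 64 + 16 + 1 in binary powers of 2.
So 3^81 ≡ 49 · 51 · 3 ≡ 162 (mod 163).
Since 3^d ≡ 162 (mod 163), base 3 does not prove 163 composite.

162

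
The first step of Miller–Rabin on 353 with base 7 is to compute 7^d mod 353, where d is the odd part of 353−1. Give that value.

353 − 1 = 352 = 2^5 · 11, so d = 11.
7^1 ≡ 7 (mod 353)
7^2 ≡ 7^2 = 49 ≡ 49 (mod 353)
7^4 ≡ 49^2 = 2401 ≡ 283 (mod 353)
7^8 ≡ 283^2 = 80089 ≡ 311 (mod 353)
11 = 8 + 2 + 1 in binary powers of 2.
So 7^11 ≡ 311 · 49 · 7 ≡ 67 (mod 353).
Squaring chain: 67 → 253 → 116 → 42 → 352; reaches −1, so base 7 does not prove 353 composite.

67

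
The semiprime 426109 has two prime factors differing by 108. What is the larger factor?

Since p = q + 108, we have 426109 = q(q + 108), so q² + 108q − 426109 = 0.
Discriminant: 108² + 4·426109 = 11664 + 1704436 = 1716100; √1716100 = 1310.
q = (−108 + 1310)/2 = 601, and p = q + 108 = 709.
Check: 601 · 709 = 426109.

709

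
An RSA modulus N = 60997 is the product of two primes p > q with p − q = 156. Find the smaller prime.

Since p = q + 156, we have 60997 = q(q + 156), so q² + 156q − 60997 = 0.
Discriminant: 156² + 4·60997 = 24336 + 243988 = 268324; √268324 = 518.
q = (−156 + 518)/2 = 181, and p = q + 156 = 337.
Check: 181 · 337 = 60997.

181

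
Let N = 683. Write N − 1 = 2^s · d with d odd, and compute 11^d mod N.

683 − 1 = 682 = 2^1 · 341, so d = 341.
11^1 ≡ 11 (mod 683)
11^2 ≡ 11^2 = 121 ≡ 121 (mod 683)
11^4 ≡ 121^2 = 14641 ≡ 298 (mod 683)
11^8 ≡ 298^2 = 88804 ≡ 14 (mod 683)
11^16 ≡ 14^2 = 196 ≡ 196 (mod 683)
11^32 ≡ 196^2 = 38416 ≡ 168 (mod 683)
11^64 ≡ 168^2 = 28224 ≡ 221 (mod 683)
11^128 ≡ 221^2 = 48841 ≡ 348 (mod 683)
11^256 ≡ 348^2 = 121104 ≡ 213 (mod 683)
341 = 256 + 64 + 16 + 4 + 1 in binary powers of 2.
So 11^341 ≡ 213 · 221 · 196 · 298 · 11 ≡ 682 (mod 683).
Since 11^d ≡ 682 (mod 683), base 11 does not prove 683 composite.

682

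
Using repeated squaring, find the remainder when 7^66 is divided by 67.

7^1 ≡ 7 (mod 67)
7^2 ≡ 7^2 = 49 ≡ 49 (mod 67)
7^4 ≡ 49^2 = 2401 ≡ 56 (mod 67)
7^8 ≡ 56^2 = 3136 ≡ 54 (mod 67)
7^16 ≡ 54^2 = 2916 ≡ 35 (mod 67)
7^32 ≡ 35^2 = 1225 ≡ 19 (mod 67)
7^64 ≡ 19^2 = 361 ≡ 26 (mod 67)
66 = 64 + 2 in binary powers of 2.
So 7^66 ≡ 26 · 49 ≡ 1 (mod 67).
Since the result is 1, base 7 gives no evidence that 67 is composite.

1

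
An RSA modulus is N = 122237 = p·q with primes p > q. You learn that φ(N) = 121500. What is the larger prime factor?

487

φ(n) = (p−1)(q−1) = n − (p+q) + 1, so p + q = 122237 − 121500 + 1 = 738.
p and q are the roots of t² − 738t + 122237 = 0.
Discriminant: 738² − 4·122237 = 544644 − 488948 = 55696; √55696 = 236.
q = (738 − 236)/2 = 251, p = (738 + 236)/2 = 487.
Check: 251 · 487 = 122237.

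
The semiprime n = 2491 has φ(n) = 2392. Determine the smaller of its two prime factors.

φ(n) = (p−1)(q−1) = n − (p+q) + 1, so p + q = 2491 − 2392 + 1 = 100.
p and q are the roots of t² − 100t + 2491 = 0.
Discriminant: 100² − 4·2491 = 10000 − 9964 = 36; √36 = 6.
q = (100 − 6)/2 = 47, p = (100 + 6)/2 = 53.
Check: 47 · 53 = 2491.

47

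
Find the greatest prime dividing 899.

899 = 29 · 31
31 is prime.
So 899 = 29 · 31; the largest prime factor is 31.

31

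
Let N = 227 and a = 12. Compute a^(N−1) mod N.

1

12^1 ≡ 12 (mod 227)
12^2 ≡ 12^2 = 144 ≡ 144 (mod 227)
12^4 ≡ 144^2 = 20736 ≡ 79 (mod 227)
12^8 ≡ 79^2 = 6241 ≡ 112 (mod 227)
12^16 ≡ 112^2 = 12544 ≡ 59 (mod 227)
12^32 ≡ 59^2 = 3481 ≡ 76 (mod 227)
12^64 ≡ 76^2 = 5776 ≡ 101 (mod 227)
12^128 ≡ 101^2 = 10201 ≡ 213 (mod 227)
226 = 128 + 64 + 32 + 2 in binary powers of 2.
So 12^226 ≡ 213 · 101 · 76 · 144 ≡ 1 (mod 227).
Since the result is 1, base 12 gives no evidence that 227 is composite.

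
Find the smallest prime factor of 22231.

22231 is odd.
Digit sum 10, not divisible by 3.
Ends in 1: not divisible by 5.
7: 22231 = 7·3175 + 6
11: 22231 = 11·2021

11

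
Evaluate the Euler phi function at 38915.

30240

Factor: 38915 = 5 · 43 · 181.
φ(38915) = (5−1) · (43−1) · (181−1) = 4 · 42 · 180 = 30240.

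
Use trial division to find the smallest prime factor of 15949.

41

15949 is odd.
Digit sum 28, not divisible by 3.
Ends in 9: not divisible by 5.
7: 15949 = 7·2278 + 3
11: 15949 = 11·1449 + 10
13: 15949 = 13·1226 + 11
17: 15949 = 17·938 + 3
19: 15949 = 19·839 + 8
23: 15949 = 23·693 + 10
29: 15949 = 29·549 + 28
31: 15949 = 31·514 + 15
37: 15949 = 37·431 + 2
41: 15949 = 41·389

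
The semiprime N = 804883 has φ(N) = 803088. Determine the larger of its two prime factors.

φ(n) = (p−1)(q−1) = n − (p+q) + 1, so p + q = 804883 − 803088 + 1 = 1796.
p and q are the roots of t² − 1796t + 804883 = 0.
Discriminant: 1796² − 4·804883 = 3225616 − 3219532 = 6084; √6084 = 78.
q = (1796 − 78)/2 = 859, p = (1796 + 78)/2 = 937.
Check: 859 · 937 = 804883.

937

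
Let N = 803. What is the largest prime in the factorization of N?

803 = 11 · 73
73 is prime.
So 803 = 11 · 73; the largest prime factor is 73.

73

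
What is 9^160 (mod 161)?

72

9^1 ≡ 9 (mod 161)
9^2 ≡ 9^2 = 81 ≡ 81 (mod 161)
9^4 ≡ 81^2 = 6561 ≡ 121 (mod 161)
9^8 ≡ 121^2 = 14641 ≡ 151 (mod 161)
9^16 ≡ 151^2 = 22801 ≡ 100 (mod 161)
9^32 ≡ 100^2 = 10000 ≡ 18 (mod 161)
9^64 ≡ 18^2 = 324 ≡ 2 (mod 161)
9^128 ≡ 2^2 = 4 ≡ 4 (mod 161)
160 = 128 + 32 in binary powers of 2.
So 9^160 ≡ 4 · 18 ≡ 72 (mod 161).
Since 72 ≠ 1, base 9 is a Fermat witness: 161 is composite.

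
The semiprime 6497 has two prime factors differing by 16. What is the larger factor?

89

Since p = q + 16, we have 6497 = q(q + 16), so q² + 16q − 6497 = 0.
Discriminant: 16² + 4·6497 = 256 + 25988 = 26244; √26244 = 162.
q = (−16 + 162)/2 = 73, and p = q + 16 = 89.
Check: 73 · 89 = 6497.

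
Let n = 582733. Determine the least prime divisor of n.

582733 is odd.
Digit sum 28, not divisible by 3.
Ends in 3: not divisible by 5.
7: 582733 = 7·83247 + 4
11: 582733 = 11·52975 + 8
13: 582733 = 13·44825 + 8
17: 582733 = 17·34278 + 7
19: 582733 = 19·30670 + 3
23: 582733 = 23·25336 + 5
29: 582733 = 29·20094 + 7
31: 582733 = 31·18797 + 26
37: 582733 = 37·15749 + 20
41: 582733 = 41·14213

41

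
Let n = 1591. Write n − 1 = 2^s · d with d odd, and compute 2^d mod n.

156

1591 − 1 = 1590 = 2^1 · 795, so d = 795.
2^1 ≡ 2 (mod 1591)
2^2 ≡ 2^2 = 4 ≡ 4 (mod 1591)
2^4 ≡ 4^2 = 16 ≡ 16 (mod 1591)
2^8 ≡ 16^2 = 256 ≡ 256 (mod 1591)
2^16 ≡ 256^2 = 65536 ≡ 305 (mod 1591)
2^32 ≡ 305^2 = 93025 ≡ 747 (mod 1591)
2^64 ≡ 747^2 = 558009 ≡ 1159 (mod 1591)
2^128 ≡ 1159^2 = 1343281 ≡ 477 (mod 1591)
2^256 ≡ 477^2 = 227529 ≡ 16 (mod 1591)
2^512 ≡ 16^2 = 256 ≡ 256 (mod 1591)
795 = 512 + 256 + 16 + 8 + 2 + 1 in binary powers of 2.
So 2^795 ≡ 256 · 16 · 305 · 256 · 4 · 2 ≡ 156 (mod 1591).
Squaring chain: 156; never reaches −1, so base 2 is a Miller–Rabin witness that 1591 is composite.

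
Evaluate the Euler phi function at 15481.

Factor: 15481 = 113 · 137.
φ(15481) = (113−1) · (137−1) = 112 · 136 = 15232.

15232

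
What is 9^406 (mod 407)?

9^1 ≡ 9 (mod 407)
9^2 ≡ 9^2 = 81 ≡ 81 (mod 407)
9^4 ≡ 81^2 = 6561 ≡ 49 (mod 407)
9^8 ≡ 49^2 = 2401 ≡ 366 (mod 407)
9^16 ≡ 366^2 = 133956 ≡ 53 (mod 407)
9^32 ≡ 53^2 = 2809 ≡ 367 (mod 407)
9^64 ≡ 367^2 = 134689 ≡ 379 (mod 407)
9^128 ≡ 379^2 = 143641 ≡ 377 (mod 407)
9^256 ≡ 377^2 = 142129 ≡ 86 (mod 407)
406 = 256 + 128 + 16 + 4 + 2 in binary powers of 2.
So 9^406 ≡ 86 · 377 · 53 · 49 · 81 ≡ 9 (mod 407).
Since 9 ≠ 1, base 9 is a Fermat witness: 407 is composite.

9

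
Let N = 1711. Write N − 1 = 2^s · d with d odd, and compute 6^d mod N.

1711 − 1 = 1710 = 2^1 · 855, so d = 855.
6^1 ≡ 6 (mod 1711)
6^2 ≡ 6^2 = 36 ≡ 36 (mod 1711)
6^4 ≡ 36^2 = 1296 ≡ 1296 (mod 1711)
6^8 ≡ 1296^2 = 1679616 ≡ 1125 (mod 1711)
6^16 ≡ 1125^2 = 1265625 ≡ 1196 (mod 1711)
6^32 ≡ 1196^2 = 1430416 ≡ 20 (mod 1711)
6^64 ≡ 20^2 = 400 ≡ 400 (mod 1711)
6^128 ≡ 400^2 = 160000 ≡ 877 (mod 1711)
6^256 ≡ 877^2 = 769129 ≡ 890 (mod 1711)
6^512 ≡ 890^2 = 792100 ≡ 1618 (mod 1711)
855 = 512 + 256 + 64 + 16 + 4 + 2 + 1 in binary powers of 2.
So 6^855 ≡ 1618 · 890 · 400 · 1196 · 1296 · 36 · 6 ≡ 760 (mod 1711).
Squaring chain: 760; never reaches −1, so base 6 is a Miller–Rabin witness that 1711 is composite.

760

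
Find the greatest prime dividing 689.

689 = 13 · 53
53 is prime.
So 689 = 13 · 53; the largest prime factor is 53.

53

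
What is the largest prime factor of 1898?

73

1898 = 2 · 949
949 = 13 · 73
73 is prime.
So 1898 = 2 · 13 · 73; the largest prime factor is 73.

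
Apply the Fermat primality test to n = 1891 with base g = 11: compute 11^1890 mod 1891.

11^1 ≡ 11 (mod 1891)
11^2 ≡ 11^2 = 121 ≡ 121 (mod 1891)
11^4 ≡ 121^2 = 14641 ≡ 1404 (mod 1891)
11^8 ≡ 1404^2 = 1971216 ≡ 794 (mod 1891)
11^16 ≡ 794^2 = 630436 ≡ 733 (mod 1891)
11^32 ≡ 733^2 = 537289 ≡ 245 (mod 1891)
11^64 ≡ 245^2 = 60025 ≡ 1404 (mod 1891)
11^128 ≡ 1404^2 = 1971216 ≡ 794 (mod 1891)
11^256 ≡ 794^2 = 630436 ≡ 733 (mod 1891)
11^512 ≡ 733^2 = 537289 ≡ 245 (mod 1891)
11^1024 ≡ 245^2 = 60025 ≡ 1404 (mod 1891)
1890 = 1024 + 512 + 256 + 64 + 32 + 2 in binary powers of 2.
So 11^1890 ≡ 1404 · 245 · 733 · 1404 · 245 · 121 ≡ 1768 (mod 1891).
Since 1768 ≠ 1, base 11 is a Fermat witness: 1891 is composite.

1768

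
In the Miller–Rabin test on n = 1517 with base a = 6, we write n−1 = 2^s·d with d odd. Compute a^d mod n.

1141

1517 − 1 = 1516 = 2^2 · 379, so d = 379.
6^1 ≡ 6 (mod 1517)
6^2 ≡ 6^2 = 36 ≡ 36 (mod 1517)
6^4 ≡ 36^2 = 1296 ≡ 1296 (mod 1517)
6^8 ≡ 1296^2 = 1679616 ≡ 297 (mod 1517)
6^16 ≡ 297^2 = 88209 ≡ 223 (mod 1517)
6^32 ≡ 223^2 = 49729 ≡ 1185 (mod 1517)
6^64 ≡ 1185^2 = 1404225 ≡ 1000 (mod 1517)
6^128 ≡ 1000^2 = 1000000 ≡ 297 (mod 1517)
6^256 ≡ 297^2 = 88209 ≡ 223 (mod 1517)
379 = 256 + 64 + 32 + 16 + 8 + 2 + 1 in binary powers of 2.
So 6^379 ≡ 223 · 1000 · 1185 · 223 · 297 · 36 · 6 ≡ 1141 (mod 1517).
Squaring chain: 1141 → 295; never reaches −1, so base 6 is a Miller–Rabin witness that 1517 is composite.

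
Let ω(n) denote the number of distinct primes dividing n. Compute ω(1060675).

1060675 = 5^2 · 42427
42427 = 7 · 6061
6061 = 11 · 551
551 = 19 · 29
1060675 = 5^2 · 7 · 11 · 19 · 29, which has 5 distinct prime factors.

5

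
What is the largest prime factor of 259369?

73

259369 = 11 · 23579
23579 = 17 · 1387
1387 = 19 · 73
73 is prime.
So 259369 = 11 · 17 · 19 · 73; the largest prime factor is 73.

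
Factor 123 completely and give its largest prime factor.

41

123 = 3 · 41
41 is prime.
So 123 = 3 · 41; the largest prime factor is 41.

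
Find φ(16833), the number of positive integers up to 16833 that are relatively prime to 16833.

10800

Factor: 16833 = 3 · 31 · 181.
φ(16833) = (3−1) · (31−1) · (181−1) = 2 · 30 · 180 = 10800.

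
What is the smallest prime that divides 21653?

59

21653 is odd.
Digit sum 17, not divisible by 3.
Ends in 3: not divisible by 5.
7: 21653 = 7·3093 + 2
11: 21653 = 11·1968 + 5
13: 21653 = 13·1665 + 8
17: 21653 = 17·1273 + 12
19: 21653 = 19·1139 + 12
23: 21653 = 23·941 + 10
29: 21653 = 29·746 + 19
31: 21653 = 31·698 + 15
37: 21653 = 37·585 + 8
41: 21653 = 41·528 + 5
43: 21653 = 43·503 + 24
47: 21653 = 47·460 + 33
53: 21653 = 53·408 + 29
59: 21653 = 59·367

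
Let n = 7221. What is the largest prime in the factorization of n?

7221 = 3 · 2407
2407 = 29 · 83
83 is prime.
So 7221 = 3 · 29 · 83; the largest prime factor is 83.

83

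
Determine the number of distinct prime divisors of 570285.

570285 = 3^2 · 63365
63365 = 5 · 12673
12673 = 19 · 667
667 = 23 · 29
570285 = 3^2 · 5 · 19 · 23 · 29, which has 5 distinct prime factors.

5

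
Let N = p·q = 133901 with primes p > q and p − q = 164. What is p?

Since p = q + 164, we have 133901 = q(q + 164), so q² + 164q − 133901 = 0.
Discriminant: 164² + 4·133901 = 26896 + 535604 = 562500; √562500 = 750.
q = (−164 + 750)/2 = 293, and p = q + 164 = 457.
Check: 293 · 457 = 133901.

457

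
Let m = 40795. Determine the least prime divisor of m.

5

40795 is odd.
Digit sum 25, not divisible by 3.
Ends in 5: divisible by 5.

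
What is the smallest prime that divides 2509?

13

2509 is odd.
Digit sum 16, not divisible by 3.
Ends in 9: not divisible by 5.
7: 2509 = 7·358 + 3
11: 2509 = 11·228 + 1
13: 2509 = 13·193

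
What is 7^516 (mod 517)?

7^1 ≡ 7 (mod 517)
7^2 ≡ 7^2 = 49 ≡ 49 (mod 517)
7^4 ≡ 49^2 = 2401 ≡ 333 (mod 517)
7^8 ≡ 333^2 = 110889 ≡ 251 (mod 517)
7^16 ≡ 251^2 = 63001 ≡ 444 (mod 517)
7^32 ≡ 444^2 = 197136 ≡ 159 (mod 517)
7^64 ≡ 159^2 = 25281 ≡ 465 (mod 517)
7^128 ≡ 465^2 = 216225 ≡ 119 (mod 517)
7^256 ≡ 119^2 = 14161 ≡ 202 (mod 517)
7^512 ≡ 202^2 = 40804 ≡ 478 (mod 517)
516 = 512 + 4 in binary powers of 2.
So 7^516 ≡ 478 · 333 ≡ 455 (mod 517).
Since 455 ≠ 1, base 7 is a Fermat witness: 517 is composite.

455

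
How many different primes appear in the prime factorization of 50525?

50525 = 5^2 · 2021
2021 = 43 · 47
50525 = 5^2 · 43 · 47, which has 3 distinct prime factors.

3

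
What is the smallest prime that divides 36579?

36579 is odd.
Digit sum 30, divisible by 3.

3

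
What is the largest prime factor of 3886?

3886 = 2 · 1943
1943 = 29 · 67
67 is prime.
So 3886 = 2 · 29 · 67; the largest prime factor is 67.

67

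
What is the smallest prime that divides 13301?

13301 is odd.
Digit sum 8, not divisible by 3.
Ends in 1: not divisible by 5.
7: 13301 = 7·1900 + 1
11: 13301 = 11·1209 + 2
13: 13301 = 13·1023 + 2
17: 13301 = 17·782 + 7
19: 13301 = 19·700 + 1
23: 13301 = 23·578 + 7
29: 13301 = 29·458 + 19
31: 13301 = 31·429 + 2
37: 13301 = 37·359 + 18
41: 13301 = 41·324 + 17
43: 13301 = 43·309 + 14
47: 13301 = 47·283

47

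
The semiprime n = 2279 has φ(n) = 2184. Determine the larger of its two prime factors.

53

φ(n) = (p−1)(q−1) = n − (p+q) + 1, so p + q = 2279 − 2184 + 1 = 96.
p and q are the roots of t² − 96t + 2279 = 0.
Discriminant: 96² − 4·2279 = 9216 − 9116 = 100; √100 = 10.
q = (96 − 10)/2 = 43, p = (96 + 10)/2 = 53.
Check: 43 · 53 = 2279.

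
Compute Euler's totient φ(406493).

Factor: 406493 = 29 · 107 · 131.
φ(406493) = (29−1) · (107−1) · (131−1) = 28 · 106 · 130 = 385840.

385840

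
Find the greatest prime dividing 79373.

79373 = 7 · 11339
11339 = 17 · 667
667 = 23 · 29
29 is prime.
So 79373 = 7 · 17 · 23 · 29; the largest prime factor is 29.

29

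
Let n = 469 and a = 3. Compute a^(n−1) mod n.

260

3^1 ≡ 3 (mod 469)
3^2 ≡ 3^2 = 9 ≡ 9 (mod 469)
3^4 ≡ 9^2 = 81 ≡ 81 (mod 469)
3^8 ≡ 81^2 = 6561 ≡ 464 (mod 469)
3^16 ≡ 464^2 = 215296 ≡ 25 (mod 469)
3^32 ≡ 25^2 = 625 ≡ 156 (mod 469)
3^64 ≡ 156^2 = 24336 ≡ 417 (mod 469)
3^128 ≡ 417^2 = 173889 ≡ 359 (mod 469)
3^256 ≡ 359^2 = 128881 ≡ 375 (mod 469)
468 = 256 + 128 + 64 + 16 + 4 in binary powers of 2.
So 3^468 ≡ 375 · 359 · 417 · 25 · 81 ≡ 260 (mod 469).
Since 260 ≠ 1, base 3 is a Fermat witness: 469 is composite.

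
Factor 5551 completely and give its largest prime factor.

61

5551 = 7 · 793
793 = 13 · 61
61 is prime.
So 5551 = 7 · 13 · 61; the largest prime factor is 61.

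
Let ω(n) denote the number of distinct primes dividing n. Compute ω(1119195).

6

1119195 = 3^2 · 124355
124355 = 5 · 24871
24871 = 7 · 3553
3553 = 11 · 323
323 = 17 · 19
1119195 = 3^2 · 5 · 7 · 11 · 17 · 19, which has 6 distinct prime factors.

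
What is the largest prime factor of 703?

703 = 19 · 37
37 is prime.
So 703 = 19 · 37; the largest prime factor is 37.

37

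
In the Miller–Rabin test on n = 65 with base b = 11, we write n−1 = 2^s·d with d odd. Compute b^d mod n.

65 − 1 = 64 = 2^6 · 1, so d = 1.
11^1 ≡ 11 (mod 65)
1 = 1 in binary powers of 2.
So 11^1 ≡ 11 ≡ 11 (mod 65).
Squaring chain: 11 → 56 → 16 → 61 → 16 → 61; never reaches −1, so base 11 is a Miller–Rabin witness that 65 is composite.

11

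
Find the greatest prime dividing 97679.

97679 = 19 · 5141
5141 = 53 · 97
97 is prime.
So 97679 = 19 · 53 · 97; the largest prime factor is 97.

97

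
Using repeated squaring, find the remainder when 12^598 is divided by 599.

12^1 ≡ 12 (mod 599)
12^2 ≡ 12^2 = 144 ≡ 144 (mod 599)
12^4 ≡ 144^2 = 20736 ≡ 370 (mod 599)
12^8 ≡ 370^2 = 136900 ≡ 328 (mod 599)
12^16 ≡ 328^2 = 107584 ≡ 363 (mod 599)
12^32 ≡ 363^2 = 131769 ≡ 588 (mod 599)
12^64 ≡ 588^2 = 345744 ≡ 121 (mod 599)
12^128 ≡ 121^2 = 14641 ≡ 265 (mod 599)
12^256 ≡ 265^2 = 70225 ≡ 142 (mod 599)
12^512 ≡ 142^2 = 20164 ≡ 397 (mod 599)
598 = 512 + 64 + 16 + 4 + 2 in binary powers of 2.
So 12^598 ≡ 397 · 121 · 363 · 370 · 144 ≡ 1 (mod 599).
Since the result is 1, base 12 gives no evidence that 599 is composite.

1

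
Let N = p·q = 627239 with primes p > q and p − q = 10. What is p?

Since p = q + 10, we have 627239 = q(q + 10), so q² + 10q − 627239 = 0.
Discriminant: 10² + 4·627239 = 100 + 2508956 = 2509056; √2509056 = 1584.
q = (−10 + 1584)/2 = 787, and p = q + 10 = 797.
Check: 787 · 797 = 627239.

797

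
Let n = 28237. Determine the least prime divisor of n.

28237 is odd.
Digit sum 22, not divisible by 3.
Ends in 7: not divisible by 5.
7: 28237 = 7·4033 + 6
11: 28237 = 11·2567

11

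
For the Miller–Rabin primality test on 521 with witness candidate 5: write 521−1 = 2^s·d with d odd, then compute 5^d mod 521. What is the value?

521 − 1 = 520 = 2^3 · 65, so d = 65.
5^1 ≡ 5 (mod 521)
5^2 ≡ 5^2 = 25 ≡ 25 (mod 521)
5^4 ≡ 25^2 = 625 ≡ 104 (mod 521)
5^8 ≡ 104^2 = 10816 ≡ 396 (mod 521)
5^16 ≡ 396^2 = 156816 ≡ 516 (mod 521)
5^32 ≡ 516^2 = 266256 ≡ 25 (mod 521)
5^64 ≡ 25^2 = 625 ≡ 104 (mod 521)
65 = 64 + 1 in binary powers of 2.
So 5^65 ≡ 104 · 5 ≡ 520 (mod 521).
Since 5^d ≡ 520 (mod 521), base 5 does not prove 521 composite.

520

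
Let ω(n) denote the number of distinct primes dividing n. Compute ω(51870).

6

51870 = 2 · 25935
25935 = 3 · 8645
8645 = 5 · 1729
1729 = 7 · 247
247 = 13 · 19
51870 = 2 · 3 · 5 · 7 · 13 · 19, which has 6 distinct prime factors.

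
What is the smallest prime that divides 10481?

47

10481 is odd.
Digit sum 14, not divisible by 3.
Ends in 1: not divisible by 5.
7: 10481 = 7·1497 + 2
11: 10481 = 11·952 + 9
13: 10481 = 13·806 + 3
17: 10481 = 17·616 + 9
19: 10481 = 19·551 + 12
23: 10481 = 23·455 + 16
29: 10481 = 29·361 + 12
31: 10481 = 31·338 + 3
37: 10481 = 37·283 + 10
41: 10481 = 41·255 + 26
43: 10481 = 43·243 + 32
47: 10481 = 47·223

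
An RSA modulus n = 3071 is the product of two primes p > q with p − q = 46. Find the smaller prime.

37

Since p = q + 46, we have 3071 = q(q + 46), so q² + 46q − 3071 = 0.
Discriminant: 46² + 4·3071 = 2116 + 12284 = 14400; √14400 = 120.
q = (−46 + 120)/2 = 37, and p = q + 46 = 83.
Check: 37 · 83 = 3071.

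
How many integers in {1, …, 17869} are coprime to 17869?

17596

Factor: 17869 = 107 · 167.
φ(17869) = (107−1) · (167−1) = 106 · 166 = 17596.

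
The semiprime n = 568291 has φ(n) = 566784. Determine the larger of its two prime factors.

769

φ(n) = (p−1)(q−1) = n − (p+q) + 1, so p + q = 568291 − 566784 + 1 = 1508.
p and q are the roots of t² − 1508t + 568291 = 0.
Discriminant: 1508² − 4·568291 = 2274064 − 2273164 = 900; √900 = 30.
q = (1508 − 30)/2 = 739, p = (1508 + 30)/2 = 769.
Check: 739 · 769 = 568291.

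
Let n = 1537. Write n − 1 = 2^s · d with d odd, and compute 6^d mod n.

216

1537 − 1 = 1536 = 2^9 · 3, so d = 3.
6^1 ≡ 6 (mod 1537)
6^2 ≡ 6^2 = 36 ≡ 36 (mod 1537)
3 = 2 + 1 in binary powers of 2.
So 6^3 ≡ 36 · 6 ≡ 216 (mod 1537).
Squaring chain: 216 → 546 → 1475 → 770 → 1155 → 1446 → 596 → 169 → 895; never reaches −1, so base 6 is a Miller–Rabin witness that 1537 is composite.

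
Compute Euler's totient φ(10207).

9976

Factor: 10207 = 59 · 173.
φ(10207) = (59−1) · (173−1) = 58 · 172 = 9976.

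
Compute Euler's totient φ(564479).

538200

Factor: 564479 = 31 · 131 · 139.
φ(564479) = (31−1) · (131−1) · (139−1) = 30 · 130 · 138 = 538200.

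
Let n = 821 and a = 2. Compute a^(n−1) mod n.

1

2^1 ≡ 2 (mod 821)
2^2 ≡ 2^2 = 4 ≡ 4 (mod 821)
2^4 ≡ 4^2 = 16 ≡ 16 (mod 821)
2^8 ≡ 16^2 = 256 ≡ 256 (mod 821)
2^16 ≡ 256^2 = 65536 ≡ 677 (mod 821)
2^32 ≡ 677^2 = 458329 ≡ 211 (mod 821)
2^64 ≡ 211^2 = 44521 ≡ 187 (mod 821)
2^128 ≡ 187^2 = 34969 ≡ 487 (mod 821)
2^256 ≡ 487^2 = 237169 ≡ 721 (mod 821)
2^512 ≡ 721^2 = 519841 ≡ 148 (mod 821)
820 = 512 + 256 + 32 + 16 + 4 in binary powers of 2.
So 2^820 ≡ 148 · 721 · 211 · 677 · 16 ≡ 1 (mod 821).
Since the result is 1, base 2 gives no evidence that 821 is composite.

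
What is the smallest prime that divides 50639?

50639 is odd.
Digit sum 23, not divisible by 3.
Ends in 9: not divisible by 5.
7: 50639 = 7·7234 + 1
11: 50639 = 11·4603 + 6
13: 50639 = 13·3895 + 4
17: 50639 = 17·2978 + 13
19: 50639 = 19·2665 + 4
23: 50639 = 23·2201 + 16
29: 50639 = 29·1746 + 5
31: 50639 = 31·1633 + 16
37: 50639 = 37·1368 + 23
41: 50639 = 41·1235 + 4
43: 50639 = 43·1177 + 28
47: 50639 = 47·1077 + 20
53: 50639 = 53·955 + 24
59: 50639 = 59·858 + 17
61: 50639 = 61·830 + 9
67: 50639 = 67·755 + 54
71: 50639 = 71·713 + 16
73: 50639 = 73·693 + 50
79: 50639 = 79·641

79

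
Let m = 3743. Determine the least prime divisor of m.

3743 is odd.
Digit sum 17, not divisible by 3.
Ends in 3: not divisible by 5.
7: 3743 = 7·534 + 5
11: 3743 = 11·340 + 3
13: 3743 = 13·287 + 12
17: 3743 = 17·220 + 3
19: 3743 = 19·197

19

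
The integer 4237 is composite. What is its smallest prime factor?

19

4237 is odd.
Digit sum 16, not divisible by 3.
Ends in 7: not divisible by 5.
7: 4237 = 7·605 + 2
11: 4237 = 11·385 + 2
13: 4237 = 13·325 + 12
17: 4237 = 17·249 + 4
19: 4237 = 19·223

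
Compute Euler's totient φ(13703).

Factor: 13703 = 71 · 193.
φ(13703) = (71−1) · (193−1) = 70 · 192 = 13440.

13440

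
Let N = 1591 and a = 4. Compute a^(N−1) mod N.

692

4^1 ≡ 4 (mod 1591)
4^2 ≡ 4^2 = 16 ≡ 16 (mod 1591)
4^4 ≡ 16^2 = 256 ≡ 256 (mod 1591)
4^8 ≡ 256^2 = 65536 ≡ 305 (mod 1591)
4^16 ≡ 305^2 = 93025 ≡ 747 (mod 1591)
4^32 ≡ 747^2 = 558009 ≡ 1159 (mod 1591)
4^64 ≡ 1159^2 = 1343281 ≡ 477 (mod 1591)
4^128 ≡ 477^2 = 227529 ≡ 16 (mod 1591)
4^256 ≡ 16^2 = 256 ≡ 256 (mod 1591)
4^512 ≡ 256^2 = 65536 ≡ 305 (mod 1591)
4^1024 ≡ 305^2 = 93025 ≡ 747 (mod 1591)
1590 = 1024 + 512 + 32 + 16 + 4 + 2 in binary powers of 2.
So 4^1590 ≡ 747 · 305 · 1159 · 747 · 256 · 16 ≡ 692 (mod 1591).
Since 692 ≠ 1, base 4 is a Fermat witness: 1591 is composite.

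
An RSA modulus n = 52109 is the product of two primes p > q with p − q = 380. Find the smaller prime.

Since p = q + 380, we have 52109 = q(q + 380), so q² + 380q − 52109 = 0.
Discriminant: 380² + 4·52109 = 144400 + 208436 = 352836; √352836 = 594.
q = (−380 + 594)/2 = 107, and p = q + 380 = 487.
Check: 107 · 487 = 52109.

107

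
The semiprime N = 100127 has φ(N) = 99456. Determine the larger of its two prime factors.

φ(n) = (p−1)(q−1) = n − (p+q) + 1, so p + q = 100127 − 99456 + 1 = 672.
p and q are the roots of t² − 672t + 100127 = 0.
Discriminant: 672² − 4·100127 = 451584 − 400508 = 51076; √51076 = 226.
q = (672 − 226)/2 = 223, p = (672 + 226)/2 = 449.
Check: 223 · 449 = 100127.

449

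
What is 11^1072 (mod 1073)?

248

11^1 ≡ 11 (mod 1073)
11^2 ≡ 11^2 = 121 ≡ 121 (mod 1073)
11^4 ≡ 121^2 = 14641 ≡ 692 (mod 1073)
11^8 ≡ 692^2 = 478864 ≡ 306 (mod 1073)
11^16 ≡ 306^2 = 93636 ≡ 285 (mod 1073)
11^32 ≡ 285^2 = 81225 ≡ 750 (mod 1073)
11^64 ≡ 750^2 = 562500 ≡ 248 (mod 1073)
11^128 ≡ 248^2 = 61504 ≡ 343 (mod 1073)
11^256 ≡ 343^2 = 117649 ≡ 692 (mod 1073)
11^512 ≡ 692^2 = 478864 ≡ 306 (mod 1073)
11^1024 ≡ 306^2 = 93636 ≡ 285 (mod 1073)
1072 = 1024 + 32 + 16 in binary powers of 2.
So 11^1072 ≡ 285 · 750 · 285 ≡ 248 (mod 1073).
Since 248 ≠ 1, base 11 is a Fermat witness: 1073 is composite.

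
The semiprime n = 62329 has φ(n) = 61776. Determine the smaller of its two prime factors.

φ(n) = (p−1)(q−1) = n − (p+q) + 1, so p + q = 62329 − 61776 + 1 = 554.
p and q are the roots of t² − 554t + 62329 = 0.
Discriminant: 554² − 4·62329 = 306916 − 249316 = 57600; √57600 = 240.
q = (554 − 240)/2 = 157, p = (554 + 240)/2 = 397.
Check: 157 · 397 = 62329.

157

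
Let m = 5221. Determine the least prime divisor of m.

5221 is odd.
Digit sum 10, not divisible by 3.
Ends in 1: not divisible by 5.
7: 5221 = 7·745 + 6
11: 5221 = 11·474 + 7
13: 5221 = 13·401 + 8
17: 5221 = 17·307 + 2
19: 5221 = 19·274 + 15
23: 5221 = 23·227

23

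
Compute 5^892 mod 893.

613

5^1 ≡ 5 (mod 893)
5^2 ≡ 5^2 = 25 ≡ 25 (mod 893)
5^4 ≡ 25^2 = 625 ≡ 625 (mod 893)
5^8 ≡ 625^2 = 390625 ≡ 384 (mod 893)
5^16 ≡ 384^2 = 147456 ≡ 111 (mod 893)
5^32 ≡ 111^2 = 12321 ≡ 712 (mod 893)
5^64 ≡ 712^2 = 506944 ≡ 613 (mod 893)
5^128 ≡ 613^2 = 375769 ≡ 709 (mod 893)
5^256 ≡ 709^2 = 502681 ≡ 815 (mod 893)
5^512 ≡ 815^2 = 664225 ≡ 726 (mod 893)
892 = 512 + 256 + 64 + 32 + 16 + 8 + 4 in binary powers of 2.
So 5^892 ≡ 726 · 815 · 613 · 712 · 111 · 384 · 625 ≡ 613 (mod 893).
Since 613 ≠ 1, base 5 is a Fermat witness: 893 is composite.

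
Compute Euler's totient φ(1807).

1656

Factor: 1807 = 13 · 139.
φ(1807) = (13−1) · (139−1) = 12 · 138 = 1656.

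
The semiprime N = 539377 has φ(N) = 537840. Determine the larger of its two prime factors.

φ(n) = (p−1)(q−1) = n − (p+q) + 1, so p + q = 539377 − 537840 + 1 = 1538.
p and q are the roots of t² − 1538t + 539377 = 0.
Discriminant: 1538² − 4·539377 = 2365444 − 2157508 = 207936; √207936 = 456.
q = (1538 − 456)/2 = 541, p = (1538 + 456)/2 = 997.
Check: 541 · 997 = 539377.

997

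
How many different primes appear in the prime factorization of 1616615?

1616615 = 5 · 323323
323323 = 7 · 46189
46189 = 11 · 4199
4199 = 13 · 323
323 = 17 · 19
1616615 = 5 · 7 · 11 · 13 · 17 · 19, which has 6 distinct prime factors.

6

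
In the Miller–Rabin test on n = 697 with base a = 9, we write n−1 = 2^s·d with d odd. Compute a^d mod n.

697 − 1 = 696 = 2^3 · 87, so d = 87.
9^1 ≡ 9 (mod 697)
9^2 ≡ 9^2 = 81 ≡ 81 (mod 697)
9^4 ≡ 81^2 = 6561 ≡ 288 (mod 697)
9^8 ≡ 288^2 = 82944 ≡ 1 (mod 697)
9^16 ≡ 1^2 = 1 ≡ 1 (mod 697)
9^32 ≡ 1^2 = 1 ≡ 1 (mod 697)
9^64 ≡ 1^2 = 1 ≡ 1 (mod 697)
87 = 64 + 16 + 4 + 2 + 1 in binary powers of 2.
So 9^87 ≡ 1 · 1 · 288 · 81 · 9 ≡ 155 (mod 697).
Squaring chain: 155 → 327 → 288; never reaches −1, so base 9 is a Miller–Rabin witness that 697 is composite.

155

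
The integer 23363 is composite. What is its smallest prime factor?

23363 is odd.
Digit sum 17, not divisible by 3.
Ends in 3: not divisible by 5.
7: 23363 = 7·3337 + 4
11: 23363 = 11·2123 + 10
13: 23363 = 13·1797 + 2
17: 23363 = 17·1374 + 5
19: 23363 = 19·1229 + 12
23: 23363 = 23·1015 + 18
29: 23363 = 29·805 + 18
31: 23363 = 31·753 + 20
37: 23363 = 37·631 + 16
41: 23363 = 41·569 + 34
43: 23363 = 43·543 + 14
47: 23363 = 47·497 + 4
53: 23363 = 53·440 + 43
59: 23363 = 59·395 + 58
61: 23363 = 61·383

61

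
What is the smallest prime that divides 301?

7

301 is odd.
Digit sum 4, not divisible by 3.
Ends in 1: not divisible by 5.
7: 301 = 7·43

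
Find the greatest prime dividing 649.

59

649 = 11 · 59
59 is prime.
So 649 = 11 · 59; the largest prime factor is 59.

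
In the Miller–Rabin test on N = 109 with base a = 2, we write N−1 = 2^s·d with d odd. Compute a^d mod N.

109 − 1 = 108 = 2^2 · 27, so d = 27.
2^1 ≡ 2 (mod 109)
2^2 ≡ 2^2 = 4 ≡ 4 (mod 109)
2^4 ≡ 4^2 = 16 ≡ 16 (mod 109)
2^8 ≡ 16^2 = 256 ≡ 38 (mod 109)
2^16 ≡ 38^2 = 1444 ≡ 27 (mod 109)
27 = 16 + 8 + 2 + 1 in binary powers of 2.
So 2^27 ≡ 27 · 38 · 4 · 2 ≡ 33 (mod 109).
Squaring chain: 33 → 108; reaches −1, so base 2 does not prove 109 composite.

33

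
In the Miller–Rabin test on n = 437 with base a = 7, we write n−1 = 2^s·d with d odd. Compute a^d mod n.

437 − 1 = 436 = 2^2 · 109, so d = 109.
7^1 ≡ 7 (mod 437)
7^2 ≡ 7^2 = 49 ≡ 49 (mod 437)
7^4 ≡ 49^2 = 2401 ≡ 216 (mod 437)
7^8 ≡ 216^2 = 46656 ≡ 334 (mod 437)
7^16 ≡ 334^2 = 111556 ≡ 121 (mod 437)
7^32 ≡ 121^2 = 14641 ≡ 220 (mod 437)
7^64 ≡ 220^2 = 48400 ≡ 330 (mod 437)
109 = 64 + 32 + 8 + 4 + 1 in binary powers of 2.
So 7^109 ≡ 330 · 220 · 334 · 216 · 7 ≡ 102 (mod 437).
Squaring chain: 102 → 353; never reaches −1, so base 7 is a Miller–Rabin witness that 437 is composite.

102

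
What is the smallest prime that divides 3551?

53

3551 is odd.
Digit sum 14, not divisible by 3.
Ends in 1: not divisible by 5.
7: 3551 = 7·507 + 2
11: 3551 = 11·322 + 9
13: 3551 = 13·273 + 2
17: 3551 = 17·208 + 15
19: 3551 = 19·186 + 17
23: 3551 = 23·154 + 9
29: 3551 = 29·122 + 13
31: 3551 = 31·114 + 17
37: 3551 = 37·95 + 36
41: 3551 = 41·86 + 25
43: 3551 = 43·82 + 25
47: 3551 = 47·75 + 26
53: 3551 = 53·67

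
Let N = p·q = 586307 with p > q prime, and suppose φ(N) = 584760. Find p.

887

φ(n) = (p−1)(q−1) = n − (p+q) + 1, so p + q = 586307 − 584760 + 1 = 1548.
p and q are the roots of t² − 1548t + 586307 = 0.
Discriminant: 1548² − 4·586307 = 2396304 − 2345228 = 51076; √51076 = 226.
q = (1548 − 226)/2 = 661, p = (1548 + 226)/2 = 887.
Check: 661 · 887 = 586307.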